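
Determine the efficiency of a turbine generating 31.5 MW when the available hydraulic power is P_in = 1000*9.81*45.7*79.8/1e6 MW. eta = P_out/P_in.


P_in = 1000 * 9.81 * 45.7 * 79.8 / 1e6 = 35.7757 MW
eta = 31.5 / 35.7757 = 0.8805


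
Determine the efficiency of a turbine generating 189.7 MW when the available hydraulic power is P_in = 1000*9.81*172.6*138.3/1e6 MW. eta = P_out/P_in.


P_in = 1000 * 9.81 * 172.6 * 138.3 / 1e6 = 234.1704 MW
eta = 189.7 / 234.1704 = 0.8101


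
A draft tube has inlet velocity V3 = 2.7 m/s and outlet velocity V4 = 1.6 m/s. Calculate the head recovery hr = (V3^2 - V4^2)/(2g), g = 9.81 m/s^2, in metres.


hr = (2.7^2 - 1.6^2) / (2*9.81) = 0.2411 m


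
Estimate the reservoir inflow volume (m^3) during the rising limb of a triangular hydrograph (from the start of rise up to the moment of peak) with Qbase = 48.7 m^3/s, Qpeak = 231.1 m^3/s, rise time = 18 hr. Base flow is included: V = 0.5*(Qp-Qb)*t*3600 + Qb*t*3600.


V = 0.5*(231.1 - 48.7)*18*3600 + 48.7*18*3600 = 9.0655e+06 m^3


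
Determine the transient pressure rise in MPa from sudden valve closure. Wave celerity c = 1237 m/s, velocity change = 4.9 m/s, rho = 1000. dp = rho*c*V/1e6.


dp = 1000 * 1237 * 4.9 / 1e6 = 6.0613 MPa


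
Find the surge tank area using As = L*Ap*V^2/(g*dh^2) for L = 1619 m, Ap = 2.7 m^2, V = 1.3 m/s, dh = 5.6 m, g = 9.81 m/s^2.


As = 1619 * 2.7 * 1.3^2 / (9.81 * 5.6^2) = 24.0133 m^2


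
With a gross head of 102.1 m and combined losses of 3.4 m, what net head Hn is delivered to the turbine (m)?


Hn = 102.1 - 3.4 = 98.7000 m


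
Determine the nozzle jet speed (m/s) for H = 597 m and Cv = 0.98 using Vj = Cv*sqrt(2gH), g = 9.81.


Vj = 0.98 * sqrt(2*9.81*597) = 106.0627 m/s


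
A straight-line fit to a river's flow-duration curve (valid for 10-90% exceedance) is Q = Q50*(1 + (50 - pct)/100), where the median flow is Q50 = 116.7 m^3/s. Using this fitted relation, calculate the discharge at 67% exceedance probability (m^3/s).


Q = 116.7 * (1 + (50 - 67)/100) = 96.8610 m^3/s


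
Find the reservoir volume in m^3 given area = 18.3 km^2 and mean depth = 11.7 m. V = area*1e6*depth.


V = 18.3 * 1e6 * 11.7 = 2.1411e+08 m^3


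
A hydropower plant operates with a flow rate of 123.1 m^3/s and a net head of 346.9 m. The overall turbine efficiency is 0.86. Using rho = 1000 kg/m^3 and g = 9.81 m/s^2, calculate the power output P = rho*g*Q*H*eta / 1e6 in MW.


P = 1000 * 9.81 * 123.1 * 346.9 * 0.86 / 1e6 = 360.2714 MW


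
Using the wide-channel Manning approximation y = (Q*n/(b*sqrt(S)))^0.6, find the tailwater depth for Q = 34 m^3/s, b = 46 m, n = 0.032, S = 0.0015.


y = (34 * 0.032 / (46 * 0.0015^0.5))^0.6 = 0.7439 m


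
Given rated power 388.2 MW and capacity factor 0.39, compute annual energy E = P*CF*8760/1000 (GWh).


E = 388.2 * 0.39 * 8760 / 1000 = 1326.2465 GWh


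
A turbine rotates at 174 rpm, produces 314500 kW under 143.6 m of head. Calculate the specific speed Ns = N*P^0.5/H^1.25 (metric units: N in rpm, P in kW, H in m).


Ns = 174 * 314500^0.5 / 143.6^1.25 = 196.2983


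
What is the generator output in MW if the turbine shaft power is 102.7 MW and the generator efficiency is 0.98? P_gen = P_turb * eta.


P_gen = 102.7 * 0.98 = 100.6460 MW


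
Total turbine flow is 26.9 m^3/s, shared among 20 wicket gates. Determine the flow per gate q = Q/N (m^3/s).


q = 26.9 / 20 = 1.3450 m^3/s


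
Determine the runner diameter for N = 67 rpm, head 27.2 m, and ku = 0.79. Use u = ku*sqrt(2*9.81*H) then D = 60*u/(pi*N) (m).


u = 0.79 * sqrt(2*9.81*27.2) = 18.2499 m/s
D = 60 * 18.2499 / (pi * 67) = 5.2022 m


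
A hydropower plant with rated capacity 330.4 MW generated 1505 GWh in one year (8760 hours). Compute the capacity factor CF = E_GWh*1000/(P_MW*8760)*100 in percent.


CF = 1505 * 1000 / (330.4 * 8760) * 100 = 51.9987 %


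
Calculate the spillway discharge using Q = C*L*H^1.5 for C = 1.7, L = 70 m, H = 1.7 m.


Q = 1.7 * 70 * 1.7^1.5 = 263.7669 m^3/s


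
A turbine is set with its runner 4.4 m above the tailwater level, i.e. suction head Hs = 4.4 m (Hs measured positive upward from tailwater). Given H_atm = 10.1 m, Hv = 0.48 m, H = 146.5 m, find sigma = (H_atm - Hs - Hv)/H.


sigma = (10.1 - 4.4 - 0.48) / 146.5 = 0.0356


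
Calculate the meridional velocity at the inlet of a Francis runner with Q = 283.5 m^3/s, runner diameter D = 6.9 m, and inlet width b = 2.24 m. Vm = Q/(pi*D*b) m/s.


Vm = 283.5 / (pi * 6.9 * 2.24) = 5.8386 m/s


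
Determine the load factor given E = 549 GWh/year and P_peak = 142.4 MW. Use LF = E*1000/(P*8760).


LF = 549 * 1000 / (142.4 * 8760) = 0.4401


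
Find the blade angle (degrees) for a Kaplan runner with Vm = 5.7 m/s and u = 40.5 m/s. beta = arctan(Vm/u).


beta = arctan(5.7 / 40.5) = 8.0112 degrees


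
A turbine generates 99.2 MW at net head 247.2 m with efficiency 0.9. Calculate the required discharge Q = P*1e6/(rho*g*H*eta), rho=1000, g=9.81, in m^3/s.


Q = 99.2 * 1e6 / (1000 * 9.81 * 247.2 * 0.9) = 45.4519 m^3/s


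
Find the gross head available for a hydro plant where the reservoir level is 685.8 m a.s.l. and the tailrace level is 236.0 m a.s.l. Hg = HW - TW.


Hg = 685.8 - 236.0 = 449.8000 m


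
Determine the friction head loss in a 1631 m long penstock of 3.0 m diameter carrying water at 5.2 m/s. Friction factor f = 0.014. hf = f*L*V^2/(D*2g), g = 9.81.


hf = 0.014 * 1631 * 5.2^2 / (3.0 * 2 * 9.81) = 10.4898 m


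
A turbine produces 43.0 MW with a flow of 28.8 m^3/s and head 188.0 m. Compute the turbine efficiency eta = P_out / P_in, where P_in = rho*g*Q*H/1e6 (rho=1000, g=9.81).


P_in = 1000 * 9.81 * 28.8 * 188.0 / 1e6 = 53.1153 MW
eta = 43.0 / 53.1153 = 0.8096


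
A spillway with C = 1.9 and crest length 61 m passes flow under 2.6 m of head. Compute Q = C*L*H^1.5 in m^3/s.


Q = 1.9 * 61 * 2.6^1.5 = 485.8961 m^3/s


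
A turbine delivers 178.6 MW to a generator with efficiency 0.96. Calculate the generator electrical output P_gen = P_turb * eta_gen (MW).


P_gen = 178.6 * 0.96 = 171.4560 MW


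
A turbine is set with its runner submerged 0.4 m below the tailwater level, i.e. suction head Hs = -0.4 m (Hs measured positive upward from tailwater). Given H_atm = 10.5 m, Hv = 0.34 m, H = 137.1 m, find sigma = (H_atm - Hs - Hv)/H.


sigma = (10.5 - (-0.4) - 0.34) / 137.1 = 0.0770


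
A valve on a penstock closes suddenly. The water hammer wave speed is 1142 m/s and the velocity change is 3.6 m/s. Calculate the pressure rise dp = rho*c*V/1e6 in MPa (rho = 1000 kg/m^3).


dp = 1000 * 1142 * 3.6 / 1e6 = 4.1112 MPa


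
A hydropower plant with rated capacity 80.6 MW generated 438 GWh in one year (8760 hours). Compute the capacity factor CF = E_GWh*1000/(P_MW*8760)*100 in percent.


CF = 438 * 1000 / (80.6 * 8760) * 100 = 62.0347 %


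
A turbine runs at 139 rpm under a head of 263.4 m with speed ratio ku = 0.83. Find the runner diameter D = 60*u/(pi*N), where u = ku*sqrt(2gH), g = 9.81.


u = 0.83 * sqrt(2*9.81*263.4) = 59.6672 m/s
D = 60 * 59.6672 / (pi * 139) = 8.1983 m


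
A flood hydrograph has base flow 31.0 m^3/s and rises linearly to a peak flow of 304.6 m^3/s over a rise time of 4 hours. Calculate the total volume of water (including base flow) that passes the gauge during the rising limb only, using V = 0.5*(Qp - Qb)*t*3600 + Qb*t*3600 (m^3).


V = 0.5*(304.6 - 31.0)*4*3600 + 31.0*4*3600 = 2.4163e+06 m^3


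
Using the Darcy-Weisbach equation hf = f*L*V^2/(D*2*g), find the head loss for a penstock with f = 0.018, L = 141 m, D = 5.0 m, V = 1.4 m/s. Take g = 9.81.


hf = 0.018 * 141 * 1.4^2 / (5.0 * 2 * 9.81) = 0.0507 m


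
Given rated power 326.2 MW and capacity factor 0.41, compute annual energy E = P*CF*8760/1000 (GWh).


E = 326.2 * 0.41 * 8760 / 1000 = 1171.5799 GWh


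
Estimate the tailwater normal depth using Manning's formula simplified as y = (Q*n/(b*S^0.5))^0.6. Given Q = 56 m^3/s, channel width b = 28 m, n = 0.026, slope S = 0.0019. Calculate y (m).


y = (56 * 0.026 / (28 * 0.0019^0.5))^0.6 = 1.1117 m


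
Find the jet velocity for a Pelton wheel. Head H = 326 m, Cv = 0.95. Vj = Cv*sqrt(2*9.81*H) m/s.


Vj = 0.95 * sqrt(2*9.81*326) = 75.9770 m/s


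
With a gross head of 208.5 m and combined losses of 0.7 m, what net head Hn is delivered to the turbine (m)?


Hn = 208.5 - 0.7 = 207.8000 m


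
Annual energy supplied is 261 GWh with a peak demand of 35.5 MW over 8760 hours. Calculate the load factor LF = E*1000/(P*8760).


LF = 261 * 1000 / (35.5 * 8760) = 0.8393


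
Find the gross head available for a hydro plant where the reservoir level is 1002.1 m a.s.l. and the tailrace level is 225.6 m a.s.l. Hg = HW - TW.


Hg = 1002.1 - 225.6 = 776.5000 m


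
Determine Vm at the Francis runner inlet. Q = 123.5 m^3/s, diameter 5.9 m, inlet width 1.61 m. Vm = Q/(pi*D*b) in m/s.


Vm = 123.5 / (pi * 5.9 * 1.61) = 4.1385 m/s


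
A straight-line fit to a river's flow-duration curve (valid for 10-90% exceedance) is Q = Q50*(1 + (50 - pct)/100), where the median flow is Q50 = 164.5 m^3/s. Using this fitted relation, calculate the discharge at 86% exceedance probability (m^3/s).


Q = 164.5 * (1 + (50 - 86)/100) = 105.2800 m^3/s


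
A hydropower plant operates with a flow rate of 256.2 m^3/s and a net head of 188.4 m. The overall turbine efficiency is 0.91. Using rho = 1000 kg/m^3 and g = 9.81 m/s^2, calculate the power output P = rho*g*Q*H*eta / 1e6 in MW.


P = 1000 * 9.81 * 256.2 * 188.4 * 0.91 / 1e6 = 430.8940 MW


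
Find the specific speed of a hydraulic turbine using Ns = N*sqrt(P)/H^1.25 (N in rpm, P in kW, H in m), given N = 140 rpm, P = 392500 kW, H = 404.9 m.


Ns = 140 * 392500^0.5 / 404.9^1.25 = 48.2907


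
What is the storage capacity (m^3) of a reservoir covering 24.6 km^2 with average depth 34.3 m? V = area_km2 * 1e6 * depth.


V = 24.6 * 1e6 * 34.3 = 8.4378e+08 m^3


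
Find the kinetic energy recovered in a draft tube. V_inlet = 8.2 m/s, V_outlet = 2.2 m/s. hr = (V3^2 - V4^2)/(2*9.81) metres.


hr = (8.2^2 - 2.2^2) / (2*9.81) = 3.1804 m


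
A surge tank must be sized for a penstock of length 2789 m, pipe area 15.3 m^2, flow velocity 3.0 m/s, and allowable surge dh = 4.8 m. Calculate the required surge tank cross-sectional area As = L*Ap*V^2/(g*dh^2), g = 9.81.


As = 2789 * 15.3 * 3.0^2 / (9.81 * 4.8^2) = 1699.1471 m^2


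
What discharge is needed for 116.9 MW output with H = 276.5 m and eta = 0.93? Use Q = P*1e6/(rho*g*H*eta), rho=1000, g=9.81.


Q = 116.9 * 1e6 / (1000 * 9.81 * 276.5 * 0.93) = 46.3412 m^3/s


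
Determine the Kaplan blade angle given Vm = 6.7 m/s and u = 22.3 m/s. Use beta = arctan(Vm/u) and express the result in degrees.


beta = arctan(6.7 / 22.3) = 16.7228 degrees


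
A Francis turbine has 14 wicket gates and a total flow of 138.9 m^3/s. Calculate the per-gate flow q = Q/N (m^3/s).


q = 138.9 / 14 = 9.9214 m^3/s


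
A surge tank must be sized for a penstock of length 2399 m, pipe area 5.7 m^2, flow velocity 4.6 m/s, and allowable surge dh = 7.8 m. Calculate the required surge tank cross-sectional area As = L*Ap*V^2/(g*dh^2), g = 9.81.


As = 2399 * 5.7 * 4.6^2 / (9.81 * 7.8^2) = 484.7999 m^2


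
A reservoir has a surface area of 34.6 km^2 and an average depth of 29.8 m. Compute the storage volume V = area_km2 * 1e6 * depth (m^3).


V = 34.6 * 1e6 * 29.8 = 1.0311e+09 m^3


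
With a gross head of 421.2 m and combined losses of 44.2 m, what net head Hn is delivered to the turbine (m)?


Hn = 421.2 - 44.2 = 377.0000 m


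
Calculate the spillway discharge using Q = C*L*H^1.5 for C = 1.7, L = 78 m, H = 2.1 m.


Q = 1.7 * 78 * 2.1^1.5 = 403.5269 m^3/s


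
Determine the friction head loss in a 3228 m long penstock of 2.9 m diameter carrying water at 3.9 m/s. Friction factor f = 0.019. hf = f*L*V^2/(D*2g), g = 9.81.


hf = 0.019 * 3228 * 3.9^2 / (2.9 * 2 * 9.81) = 16.3953 m


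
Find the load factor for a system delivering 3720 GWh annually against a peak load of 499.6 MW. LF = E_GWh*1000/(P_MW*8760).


LF = 3720 * 1000 / (499.6 * 8760) = 0.8500


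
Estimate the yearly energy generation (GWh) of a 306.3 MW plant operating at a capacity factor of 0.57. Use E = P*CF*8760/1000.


E = 306.3 * 0.57 * 8760 / 1000 = 1529.4172 GWh


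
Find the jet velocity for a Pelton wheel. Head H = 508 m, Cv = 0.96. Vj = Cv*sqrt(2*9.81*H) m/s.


Vj = 0.96 * sqrt(2*9.81*508) = 95.8413 m/s


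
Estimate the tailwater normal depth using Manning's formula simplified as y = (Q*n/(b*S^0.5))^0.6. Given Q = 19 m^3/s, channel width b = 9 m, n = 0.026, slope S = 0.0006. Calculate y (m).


y = (19 * 0.026 / (9 * 0.0006^0.5))^0.6 = 1.6227 m


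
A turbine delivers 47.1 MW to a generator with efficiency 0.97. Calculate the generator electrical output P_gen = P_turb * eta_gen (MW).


P_gen = 47.1 * 0.97 = 45.6870 MW


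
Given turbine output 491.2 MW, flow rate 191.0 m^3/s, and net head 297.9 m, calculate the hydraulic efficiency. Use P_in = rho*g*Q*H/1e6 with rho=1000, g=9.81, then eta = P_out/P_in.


P_in = 1000 * 9.81 * 191.0 * 297.9 / 1e6 = 558.1782 MW
eta = 491.2 / 558.1782 = 0.8800


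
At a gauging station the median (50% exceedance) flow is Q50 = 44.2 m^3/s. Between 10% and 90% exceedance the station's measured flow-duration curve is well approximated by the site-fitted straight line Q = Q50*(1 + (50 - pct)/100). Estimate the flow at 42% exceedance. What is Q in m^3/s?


Q = 44.2 * (1 + (50 - 42)/100) = 47.7360 m^3/s


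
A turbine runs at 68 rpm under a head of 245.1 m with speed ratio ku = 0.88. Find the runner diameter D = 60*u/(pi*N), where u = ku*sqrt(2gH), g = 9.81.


u = 0.88 * sqrt(2*9.81*245.1) = 61.0244 m/s
D = 60 * 61.0244 / (pi * 68) = 17.1394 m


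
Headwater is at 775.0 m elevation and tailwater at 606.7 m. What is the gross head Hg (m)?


Hg = 775.0 - 606.7 = 168.3000 m


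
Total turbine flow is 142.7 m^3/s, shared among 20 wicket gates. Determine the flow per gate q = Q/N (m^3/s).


q = 142.7 / 20 = 7.1350 m^3/s


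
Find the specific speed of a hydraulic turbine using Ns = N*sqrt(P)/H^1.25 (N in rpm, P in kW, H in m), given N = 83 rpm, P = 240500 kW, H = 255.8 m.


Ns = 83 * 240500^0.5 / 255.8^1.25 = 39.7887


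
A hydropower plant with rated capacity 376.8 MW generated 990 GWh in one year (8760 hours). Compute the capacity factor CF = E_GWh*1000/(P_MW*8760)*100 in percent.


CF = 990 * 1000 / (376.8 * 8760) * 100 = 29.9930 %


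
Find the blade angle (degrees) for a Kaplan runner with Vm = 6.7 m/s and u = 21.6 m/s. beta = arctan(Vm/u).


beta = arctan(6.7 / 21.6) = 17.2331 degrees


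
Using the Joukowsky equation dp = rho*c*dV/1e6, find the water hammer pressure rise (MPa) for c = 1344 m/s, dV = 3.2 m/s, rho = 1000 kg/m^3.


dp = 1000 * 1344 * 3.2 / 1e6 = 4.3008 MPa


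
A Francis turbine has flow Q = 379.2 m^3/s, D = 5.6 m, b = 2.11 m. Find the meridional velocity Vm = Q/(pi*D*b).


Vm = 379.2 / (pi * 5.6 * 2.11) = 10.2152 m/s


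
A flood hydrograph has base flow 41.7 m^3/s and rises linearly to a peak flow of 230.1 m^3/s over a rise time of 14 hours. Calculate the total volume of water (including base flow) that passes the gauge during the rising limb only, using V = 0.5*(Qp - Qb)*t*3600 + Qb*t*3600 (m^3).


V = 0.5*(230.1 - 41.7)*14*3600 + 41.7*14*3600 = 6.8494e+06 m^3


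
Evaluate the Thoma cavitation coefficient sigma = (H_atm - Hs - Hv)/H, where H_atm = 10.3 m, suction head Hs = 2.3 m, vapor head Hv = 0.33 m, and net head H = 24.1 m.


sigma = (10.3 - 2.3 - 0.33) / 24.1 = 0.3183


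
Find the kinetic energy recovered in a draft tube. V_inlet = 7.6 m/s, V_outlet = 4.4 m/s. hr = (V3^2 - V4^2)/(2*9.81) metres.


hr = (7.6^2 - 4.4^2) / (2*9.81) = 1.9572 m


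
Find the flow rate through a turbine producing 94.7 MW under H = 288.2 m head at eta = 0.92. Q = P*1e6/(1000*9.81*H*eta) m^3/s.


Q = 94.7 * 1e6 / (1000 * 9.81 * 288.2 * 0.92) = 36.4082 m^3/s


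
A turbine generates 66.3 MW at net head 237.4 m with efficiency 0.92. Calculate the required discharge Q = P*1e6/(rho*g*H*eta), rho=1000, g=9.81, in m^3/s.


Q = 66.3 * 1e6 / (1000 * 9.81 * 237.4 * 0.92) = 30.9440 m^3/s


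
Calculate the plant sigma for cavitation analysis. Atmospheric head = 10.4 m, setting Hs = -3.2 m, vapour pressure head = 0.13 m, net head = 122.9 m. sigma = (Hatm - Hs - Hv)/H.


sigma = (10.4 - (-3.2) - 0.13) / 122.9 = 0.1096


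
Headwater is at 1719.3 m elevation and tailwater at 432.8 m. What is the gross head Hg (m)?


Hg = 1719.3 - 432.8 = 1286.5000 m


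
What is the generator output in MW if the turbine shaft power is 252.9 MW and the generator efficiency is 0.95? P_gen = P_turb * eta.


P_gen = 252.9 * 0.95 = 240.2550 MW


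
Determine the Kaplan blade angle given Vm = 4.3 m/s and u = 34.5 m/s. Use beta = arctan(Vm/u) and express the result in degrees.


beta = arctan(4.3 / 34.5) = 7.1046 degrees


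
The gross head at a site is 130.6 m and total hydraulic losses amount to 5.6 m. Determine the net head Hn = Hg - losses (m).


Hn = 130.6 - 5.6 = 125.0000 m


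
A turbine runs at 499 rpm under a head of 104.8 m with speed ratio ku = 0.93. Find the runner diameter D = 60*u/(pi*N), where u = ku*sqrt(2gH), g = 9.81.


u = 0.93 * sqrt(2*9.81*104.8) = 42.1709 m/s
D = 60 * 42.1709 / (pi * 499) = 1.6140 m


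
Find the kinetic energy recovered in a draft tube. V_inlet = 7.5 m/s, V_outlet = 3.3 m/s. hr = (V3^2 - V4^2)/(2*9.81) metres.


hr = (7.5^2 - 3.3^2) / (2*9.81) = 2.3119 m


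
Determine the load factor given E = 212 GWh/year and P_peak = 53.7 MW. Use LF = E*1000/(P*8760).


LF = 212 * 1000 / (53.7 * 8760) = 0.4507


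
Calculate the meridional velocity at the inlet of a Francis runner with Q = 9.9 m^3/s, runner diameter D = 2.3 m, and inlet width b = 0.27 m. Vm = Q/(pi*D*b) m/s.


Vm = 9.9 / (pi * 2.3 * 0.27) = 5.0745 m/s


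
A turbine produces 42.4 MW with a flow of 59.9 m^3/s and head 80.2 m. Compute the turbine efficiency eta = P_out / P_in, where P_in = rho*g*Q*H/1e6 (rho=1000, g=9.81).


P_in = 1000 * 9.81 * 59.9 * 80.2 / 1e6 = 47.1270 MW
eta = 42.4 / 47.1270 = 0.8997


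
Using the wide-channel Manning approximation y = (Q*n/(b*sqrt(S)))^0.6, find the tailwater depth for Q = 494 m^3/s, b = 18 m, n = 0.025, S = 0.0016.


y = (494 * 0.025 / (18 * 0.0016^0.5))^0.6 = 5.5030 m


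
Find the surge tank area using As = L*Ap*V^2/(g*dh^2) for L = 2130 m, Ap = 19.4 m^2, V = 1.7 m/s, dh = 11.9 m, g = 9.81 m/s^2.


As = 2130 * 19.4 * 1.7^2 / (9.81 * 11.9^2) = 85.9639 m^2


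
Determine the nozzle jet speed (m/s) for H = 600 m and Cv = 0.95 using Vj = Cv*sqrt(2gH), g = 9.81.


Vj = 0.95 * sqrt(2*9.81*600) = 103.0739 m/s


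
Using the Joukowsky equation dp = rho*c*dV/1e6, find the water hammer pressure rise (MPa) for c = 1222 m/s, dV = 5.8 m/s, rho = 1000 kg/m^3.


dp = 1000 * 1222 * 5.8 / 1e6 = 7.0876 MPa


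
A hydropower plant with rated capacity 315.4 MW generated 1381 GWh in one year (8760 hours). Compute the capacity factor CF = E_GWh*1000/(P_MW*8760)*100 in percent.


CF = 1381 * 1000 / (315.4 * 8760) * 100 = 49.9836 %


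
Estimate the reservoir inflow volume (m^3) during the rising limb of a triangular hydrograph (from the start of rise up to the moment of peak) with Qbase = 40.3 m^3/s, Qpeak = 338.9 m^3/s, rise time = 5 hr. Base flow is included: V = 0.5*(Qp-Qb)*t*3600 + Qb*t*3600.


V = 0.5*(338.9 - 40.3)*5*3600 + 40.3*5*3600 = 3.4128e+06 m^3


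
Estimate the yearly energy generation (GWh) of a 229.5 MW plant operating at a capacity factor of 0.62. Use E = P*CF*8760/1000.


E = 229.5 * 0.62 * 8760 / 1000 = 1246.4604 GWh


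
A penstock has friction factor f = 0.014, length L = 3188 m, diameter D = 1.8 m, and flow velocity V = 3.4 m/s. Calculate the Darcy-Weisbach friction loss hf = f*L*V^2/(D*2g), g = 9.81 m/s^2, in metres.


hf = 0.014 * 3188 * 3.4^2 / (1.8 * 2 * 9.81) = 14.6094 m


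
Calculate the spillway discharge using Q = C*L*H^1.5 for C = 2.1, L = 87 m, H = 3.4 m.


Q = 2.1 * 87 * 3.4^1.5 = 1145.3993 m^3/s


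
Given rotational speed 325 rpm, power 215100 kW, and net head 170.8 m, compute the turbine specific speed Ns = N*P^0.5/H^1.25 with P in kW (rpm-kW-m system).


Ns = 325 * 215100^0.5 / 170.8^1.25 = 244.1146


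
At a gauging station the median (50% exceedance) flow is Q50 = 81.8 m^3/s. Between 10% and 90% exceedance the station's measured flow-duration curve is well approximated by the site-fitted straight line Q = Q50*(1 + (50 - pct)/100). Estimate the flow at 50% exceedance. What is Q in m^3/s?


Q = 81.8 * (1 + (50 - 50)/100) = 81.8000 m^3/s


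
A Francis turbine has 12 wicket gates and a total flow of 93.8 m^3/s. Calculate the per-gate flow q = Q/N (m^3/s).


q = 93.8 / 12 = 7.8167 m^3/s


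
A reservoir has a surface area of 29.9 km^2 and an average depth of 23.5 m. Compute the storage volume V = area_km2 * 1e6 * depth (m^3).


V = 29.9 * 1e6 * 23.5 = 7.0265e+08 m^3


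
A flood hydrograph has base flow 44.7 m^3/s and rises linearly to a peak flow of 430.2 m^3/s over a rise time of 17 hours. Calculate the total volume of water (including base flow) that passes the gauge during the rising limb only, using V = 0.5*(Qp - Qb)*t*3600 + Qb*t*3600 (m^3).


V = 0.5*(430.2 - 44.7)*17*3600 + 44.7*17*3600 = 1.4532e+07 m^3


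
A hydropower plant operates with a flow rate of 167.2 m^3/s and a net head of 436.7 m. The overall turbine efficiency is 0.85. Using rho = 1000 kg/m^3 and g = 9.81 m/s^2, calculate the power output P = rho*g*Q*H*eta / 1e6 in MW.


P = 1000 * 9.81 * 167.2 * 436.7 * 0.85 / 1e6 = 608.8459 MW


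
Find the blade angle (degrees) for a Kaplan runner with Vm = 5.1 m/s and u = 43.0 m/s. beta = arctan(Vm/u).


beta = arctan(5.1 / 43.0) = 6.7639 degrees


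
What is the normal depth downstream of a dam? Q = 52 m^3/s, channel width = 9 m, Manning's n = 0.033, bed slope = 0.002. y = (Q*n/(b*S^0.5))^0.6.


y = (52 * 0.033 / (9 * 0.002^0.5))^0.6 = 2.3870 m


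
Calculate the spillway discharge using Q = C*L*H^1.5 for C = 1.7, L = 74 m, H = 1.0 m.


Q = 1.7 * 74 * 1.0^1.5 = 125.8000 m^3/s


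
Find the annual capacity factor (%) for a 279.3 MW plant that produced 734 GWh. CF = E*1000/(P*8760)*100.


CF = 734 * 1000 / (279.3 * 8760) * 100 = 30.0000 %


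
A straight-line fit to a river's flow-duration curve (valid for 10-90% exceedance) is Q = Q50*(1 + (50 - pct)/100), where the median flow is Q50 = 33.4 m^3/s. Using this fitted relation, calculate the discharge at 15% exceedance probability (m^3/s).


Q = 33.4 * (1 + (50 - 15)/100) = 45.0900 m^3/s


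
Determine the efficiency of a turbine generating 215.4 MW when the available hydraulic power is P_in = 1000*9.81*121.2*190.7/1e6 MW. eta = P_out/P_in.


P_in = 1000 * 9.81 * 121.2 * 190.7 / 1e6 = 226.7370 MW
eta = 215.4 / 226.7370 = 0.9500


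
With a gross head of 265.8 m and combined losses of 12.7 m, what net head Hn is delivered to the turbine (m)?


Hn = 265.8 - 12.7 = 253.1000 m


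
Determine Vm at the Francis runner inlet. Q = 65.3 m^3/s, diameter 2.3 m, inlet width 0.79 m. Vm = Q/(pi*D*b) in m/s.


Vm = 65.3 / (pi * 2.3 * 0.79) = 11.4395 m/s


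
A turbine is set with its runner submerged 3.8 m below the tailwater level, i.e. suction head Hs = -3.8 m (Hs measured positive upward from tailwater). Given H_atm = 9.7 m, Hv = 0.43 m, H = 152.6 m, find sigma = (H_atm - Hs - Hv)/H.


sigma = (9.7 - (-3.8) - 0.43) / 152.6 = 0.0856


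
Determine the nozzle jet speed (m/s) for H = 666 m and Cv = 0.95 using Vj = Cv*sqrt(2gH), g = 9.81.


Vj = 0.95 * sqrt(2*9.81*666) = 108.5951 m/s


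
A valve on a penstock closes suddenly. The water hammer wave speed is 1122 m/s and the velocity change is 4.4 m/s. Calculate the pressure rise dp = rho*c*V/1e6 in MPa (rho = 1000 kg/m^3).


dp = 1000 * 1122 * 4.4 / 1e6 = 4.9368 MPa


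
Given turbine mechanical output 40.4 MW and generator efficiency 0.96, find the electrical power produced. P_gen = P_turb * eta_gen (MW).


P_gen = 40.4 * 0.96 = 38.7840 MW


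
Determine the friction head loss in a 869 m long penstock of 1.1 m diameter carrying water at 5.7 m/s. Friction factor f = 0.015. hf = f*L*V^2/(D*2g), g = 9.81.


hf = 0.015 * 869 * 5.7^2 / (1.1 * 2 * 9.81) = 19.6232 m


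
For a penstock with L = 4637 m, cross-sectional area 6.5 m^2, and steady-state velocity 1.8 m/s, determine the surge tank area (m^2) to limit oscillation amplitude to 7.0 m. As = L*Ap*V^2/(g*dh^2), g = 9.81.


As = 4637 * 6.5 * 1.8^2 / (9.81 * 7.0^2) = 203.1563 m^2


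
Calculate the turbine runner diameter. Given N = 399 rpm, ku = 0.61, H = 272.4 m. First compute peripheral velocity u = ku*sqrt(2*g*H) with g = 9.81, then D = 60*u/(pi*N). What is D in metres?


u = 0.61 * sqrt(2*9.81*272.4) = 44.5947 m/s
D = 60 * 44.5947 / (pi * 399) = 2.1346 m


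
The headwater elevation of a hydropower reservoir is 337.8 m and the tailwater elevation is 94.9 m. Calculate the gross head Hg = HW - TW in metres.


Hg = 337.8 - 94.9 = 242.9000 m


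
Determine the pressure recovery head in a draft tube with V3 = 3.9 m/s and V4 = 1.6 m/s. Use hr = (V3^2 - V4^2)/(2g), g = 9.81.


hr = (3.9^2 - 1.6^2) / (2*9.81) = 0.6448 m


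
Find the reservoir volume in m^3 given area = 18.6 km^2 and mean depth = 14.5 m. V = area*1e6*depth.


V = 18.6 * 1e6 * 14.5 = 2.6970e+08 m^3


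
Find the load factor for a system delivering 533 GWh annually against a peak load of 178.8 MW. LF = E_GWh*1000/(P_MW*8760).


LF = 533 * 1000 / (178.8 * 8760) = 0.3403


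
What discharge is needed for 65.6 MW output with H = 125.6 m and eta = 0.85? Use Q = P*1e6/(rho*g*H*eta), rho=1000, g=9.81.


Q = 65.6 * 1e6 / (1000 * 9.81 * 125.6 * 0.85) = 62.6363 m^3/s


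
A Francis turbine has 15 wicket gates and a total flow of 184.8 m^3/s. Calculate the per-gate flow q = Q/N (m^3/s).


q = 184.8 / 15 = 12.3200 m^3/s


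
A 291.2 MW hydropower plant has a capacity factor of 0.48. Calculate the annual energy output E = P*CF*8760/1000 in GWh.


E = 291.2 * 0.48 * 8760 / 1000 = 1224.4378 GWh


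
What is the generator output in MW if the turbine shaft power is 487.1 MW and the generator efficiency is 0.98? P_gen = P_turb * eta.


P_gen = 487.1 * 0.98 = 477.3580 MW


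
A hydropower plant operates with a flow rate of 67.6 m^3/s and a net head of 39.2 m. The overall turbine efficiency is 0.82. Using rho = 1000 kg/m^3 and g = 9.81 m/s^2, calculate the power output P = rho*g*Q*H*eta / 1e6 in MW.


P = 1000 * 9.81 * 67.6 * 39.2 * 0.82 / 1e6 = 21.3165 MW


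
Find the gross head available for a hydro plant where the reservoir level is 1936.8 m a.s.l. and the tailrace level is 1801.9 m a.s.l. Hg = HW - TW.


Hg = 1936.8 - 1801.9 = 134.9000 m


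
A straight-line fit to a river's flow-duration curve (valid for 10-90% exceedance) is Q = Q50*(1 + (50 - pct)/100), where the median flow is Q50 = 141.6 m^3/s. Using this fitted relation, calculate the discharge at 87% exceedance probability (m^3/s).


Q = 141.6 * (1 + (50 - 87)/100) = 89.2080 m^3/s


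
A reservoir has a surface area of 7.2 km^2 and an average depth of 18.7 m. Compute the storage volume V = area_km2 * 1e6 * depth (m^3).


V = 7.2 * 1e6 * 18.7 = 1.3464e+08 m^3


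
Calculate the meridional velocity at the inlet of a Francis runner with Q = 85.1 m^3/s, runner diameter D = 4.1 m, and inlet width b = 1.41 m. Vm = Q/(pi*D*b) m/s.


Vm = 85.1 / (pi * 4.1 * 1.41) = 4.6857 m/s


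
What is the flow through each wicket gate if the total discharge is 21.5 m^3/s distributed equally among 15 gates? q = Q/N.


q = 21.5 / 15 = 1.4333 m^3/s


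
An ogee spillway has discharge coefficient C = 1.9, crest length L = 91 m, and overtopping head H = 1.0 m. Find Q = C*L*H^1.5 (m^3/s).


Q = 1.9 * 91 * 1.0^1.5 = 172.9000 m^3/s


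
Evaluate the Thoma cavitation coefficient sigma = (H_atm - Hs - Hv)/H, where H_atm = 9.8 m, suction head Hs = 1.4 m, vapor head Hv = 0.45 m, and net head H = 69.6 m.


sigma = (9.8 - 1.4 - 0.45) / 69.6 = 0.1142


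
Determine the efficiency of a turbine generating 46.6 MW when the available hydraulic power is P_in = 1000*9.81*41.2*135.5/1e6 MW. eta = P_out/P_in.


P_in = 1000 * 9.81 * 41.2 * 135.5 / 1e6 = 54.7653 MW
eta = 46.6 / 54.7653 = 0.8509


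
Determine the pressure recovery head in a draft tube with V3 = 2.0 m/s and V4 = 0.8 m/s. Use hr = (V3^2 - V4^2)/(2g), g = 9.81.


hr = (2.0^2 - 0.8^2) / (2*9.81) = 0.1713 m


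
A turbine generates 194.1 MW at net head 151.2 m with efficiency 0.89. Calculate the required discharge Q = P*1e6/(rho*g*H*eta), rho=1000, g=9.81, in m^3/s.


Q = 194.1 * 1e6 / (1000 * 9.81 * 151.2 * 0.89) = 147.0330 m^3/s


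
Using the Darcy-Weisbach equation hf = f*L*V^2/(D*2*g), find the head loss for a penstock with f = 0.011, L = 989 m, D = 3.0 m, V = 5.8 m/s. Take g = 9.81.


hf = 0.011 * 989 * 5.8^2 / (3.0 * 2 * 9.81) = 6.2176 m


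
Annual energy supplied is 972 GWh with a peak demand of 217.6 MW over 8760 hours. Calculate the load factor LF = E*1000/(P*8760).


LF = 972 * 1000 / (217.6 * 8760) = 0.5099


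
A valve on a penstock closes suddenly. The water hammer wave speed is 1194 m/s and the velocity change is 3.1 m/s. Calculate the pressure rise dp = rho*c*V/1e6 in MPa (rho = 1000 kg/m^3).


dp = 1000 * 1194 * 3.1 / 1e6 = 3.7014 MPa


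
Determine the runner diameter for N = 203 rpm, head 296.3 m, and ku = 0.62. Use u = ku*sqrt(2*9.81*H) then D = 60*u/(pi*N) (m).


u = 0.62 * sqrt(2*9.81*296.3) = 47.2723 m/s
D = 60 * 47.2723 / (pi * 203) = 4.4475 m


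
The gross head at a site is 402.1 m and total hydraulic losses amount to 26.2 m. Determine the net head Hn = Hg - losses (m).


Hn = 402.1 - 26.2 = 375.9000 m


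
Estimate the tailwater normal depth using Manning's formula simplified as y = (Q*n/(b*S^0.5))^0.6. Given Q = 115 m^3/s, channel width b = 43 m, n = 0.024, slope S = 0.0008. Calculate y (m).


y = (115 * 0.024 / (43 * 0.0008^0.5))^0.6 = 1.6351 m


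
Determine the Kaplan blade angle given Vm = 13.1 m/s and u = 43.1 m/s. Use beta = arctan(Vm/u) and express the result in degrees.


beta = arctan(13.1 / 43.1) = 16.9064 degrees


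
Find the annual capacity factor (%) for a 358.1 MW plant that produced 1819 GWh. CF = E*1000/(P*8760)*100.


CF = 1819 * 1000 / (358.1 * 8760) * 100 = 57.9861 %


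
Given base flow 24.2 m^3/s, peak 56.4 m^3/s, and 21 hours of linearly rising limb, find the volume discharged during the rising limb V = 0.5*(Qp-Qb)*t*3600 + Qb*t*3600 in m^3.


V = 0.5*(56.4 - 24.2)*21*3600 + 24.2*21*3600 = 3.0467e+06 m^3


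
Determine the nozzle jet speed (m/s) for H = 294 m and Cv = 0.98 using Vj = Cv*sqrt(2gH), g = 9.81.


Vj = 0.98 * sqrt(2*9.81*294) = 74.4302 m/s


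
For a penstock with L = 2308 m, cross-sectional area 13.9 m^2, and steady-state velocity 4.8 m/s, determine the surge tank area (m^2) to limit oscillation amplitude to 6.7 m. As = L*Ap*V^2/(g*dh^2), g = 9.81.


As = 2308 * 13.9 * 4.8^2 / (9.81 * 6.7^2) = 1678.4734 m^2


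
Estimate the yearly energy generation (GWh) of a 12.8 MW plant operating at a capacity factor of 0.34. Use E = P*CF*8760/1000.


E = 12.8 * 0.34 * 8760 / 1000 = 38.1235 GWh


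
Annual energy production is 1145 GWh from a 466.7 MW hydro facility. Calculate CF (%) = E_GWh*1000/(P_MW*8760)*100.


CF = 1145 * 1000 / (466.7 * 8760) * 100 = 28.0068 %


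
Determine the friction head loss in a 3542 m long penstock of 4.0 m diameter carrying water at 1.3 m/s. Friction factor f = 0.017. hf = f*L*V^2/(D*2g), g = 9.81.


hf = 0.017 * 3542 * 1.3^2 / (4.0 * 2 * 9.81) = 1.2967 m


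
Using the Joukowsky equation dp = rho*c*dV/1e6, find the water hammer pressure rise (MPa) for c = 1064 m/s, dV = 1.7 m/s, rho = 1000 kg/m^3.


dp = 1000 * 1064 * 1.7 / 1e6 = 1.8088 MPa


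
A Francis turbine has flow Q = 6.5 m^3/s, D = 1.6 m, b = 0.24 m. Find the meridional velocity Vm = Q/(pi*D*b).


Vm = 6.5 / (pi * 1.6 * 0.24) = 5.3881 m/s


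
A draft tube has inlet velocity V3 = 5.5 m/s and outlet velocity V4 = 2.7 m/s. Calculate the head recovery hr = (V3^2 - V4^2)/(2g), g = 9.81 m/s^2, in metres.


hr = (5.5^2 - 2.7^2) / (2*9.81) = 1.1702 m


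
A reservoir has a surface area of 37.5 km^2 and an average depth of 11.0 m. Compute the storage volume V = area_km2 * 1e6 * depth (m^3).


V = 37.5 * 1e6 * 11.0 = 4.1250e+08 m^3


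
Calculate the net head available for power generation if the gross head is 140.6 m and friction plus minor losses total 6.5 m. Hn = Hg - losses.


Hn = 140.6 - 6.5 = 134.1000 m


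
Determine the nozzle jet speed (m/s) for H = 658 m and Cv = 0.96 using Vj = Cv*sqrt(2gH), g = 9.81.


Vj = 0.96 * sqrt(2*9.81*658) = 109.0771 m/s


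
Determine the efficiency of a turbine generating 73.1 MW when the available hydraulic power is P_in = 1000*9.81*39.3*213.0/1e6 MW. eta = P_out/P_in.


P_in = 1000 * 9.81 * 39.3 * 213.0 / 1e6 = 82.1185 MW
eta = 73.1 / 82.1185 = 0.8902


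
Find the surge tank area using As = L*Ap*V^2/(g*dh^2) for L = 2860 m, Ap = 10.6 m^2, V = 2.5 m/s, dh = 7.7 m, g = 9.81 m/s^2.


As = 2860 * 10.6 * 2.5^2 / (9.81 * 7.7^2) = 325.7628 m^2


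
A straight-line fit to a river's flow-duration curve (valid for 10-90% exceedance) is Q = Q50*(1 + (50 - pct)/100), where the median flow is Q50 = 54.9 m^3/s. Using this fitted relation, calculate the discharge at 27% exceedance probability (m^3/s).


Q = 54.9 * (1 + (50 - 27)/100) = 67.5270 m^3/s


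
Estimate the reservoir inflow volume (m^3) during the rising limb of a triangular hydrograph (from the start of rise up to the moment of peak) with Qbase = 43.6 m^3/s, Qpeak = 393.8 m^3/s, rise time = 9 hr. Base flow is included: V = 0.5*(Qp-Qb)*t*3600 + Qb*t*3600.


V = 0.5*(393.8 - 43.6)*9*3600 + 43.6*9*3600 = 7.0859e+06 m^3


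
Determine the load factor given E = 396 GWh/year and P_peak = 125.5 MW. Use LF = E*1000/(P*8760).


LF = 396 * 1000 / (125.5 * 8760) = 0.3602


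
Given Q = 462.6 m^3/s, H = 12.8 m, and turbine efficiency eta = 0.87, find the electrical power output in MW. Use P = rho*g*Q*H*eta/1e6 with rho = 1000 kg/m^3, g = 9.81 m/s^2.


P = 1000 * 9.81 * 462.6 * 12.8 * 0.87 / 1e6 = 50.5363 MW


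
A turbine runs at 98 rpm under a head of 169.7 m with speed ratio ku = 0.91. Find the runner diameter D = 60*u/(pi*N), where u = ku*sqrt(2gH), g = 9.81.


u = 0.91 * sqrt(2*9.81*169.7) = 52.5088 m/s
D = 60 * 52.5088 / (pi * 98) = 10.2331 m


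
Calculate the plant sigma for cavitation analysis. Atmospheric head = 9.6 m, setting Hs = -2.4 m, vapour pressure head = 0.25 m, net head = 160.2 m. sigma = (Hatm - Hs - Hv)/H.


sigma = (9.6 - (-2.4) - 0.25) / 160.2 = 0.0733


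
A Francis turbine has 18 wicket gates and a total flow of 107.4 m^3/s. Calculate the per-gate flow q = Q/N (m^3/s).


q = 107.4 / 18 = 5.9667 m^3/s


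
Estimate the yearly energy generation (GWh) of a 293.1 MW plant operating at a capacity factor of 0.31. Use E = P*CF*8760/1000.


E = 293.1 * 0.31 * 8760 / 1000 = 795.9424 GWh


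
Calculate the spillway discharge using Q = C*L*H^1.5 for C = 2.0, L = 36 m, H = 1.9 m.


Q = 2.0 * 36 * 1.9^1.5 = 188.5658 m^3/s


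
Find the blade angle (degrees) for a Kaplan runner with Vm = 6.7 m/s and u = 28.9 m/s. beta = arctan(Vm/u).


beta = arctan(6.7 / 28.9) = 13.0525 degrees


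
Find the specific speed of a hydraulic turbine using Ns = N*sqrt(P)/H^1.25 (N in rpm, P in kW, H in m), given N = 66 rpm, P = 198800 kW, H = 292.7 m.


Ns = 66 * 198800^0.5 / 292.7^1.25 = 24.3066


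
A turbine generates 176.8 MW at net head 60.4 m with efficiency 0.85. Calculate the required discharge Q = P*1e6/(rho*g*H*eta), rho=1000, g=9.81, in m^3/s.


Q = 176.8 * 1e6 / (1000 * 9.81 * 60.4 * 0.85) = 351.0406 m^3/s


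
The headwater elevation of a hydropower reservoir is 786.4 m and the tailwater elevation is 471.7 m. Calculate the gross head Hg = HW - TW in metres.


Hg = 786.4 - 471.7 = 314.7000 m


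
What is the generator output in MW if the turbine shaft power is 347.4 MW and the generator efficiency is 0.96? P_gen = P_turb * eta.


P_gen = 347.4 * 0.96 = 333.5040 MW


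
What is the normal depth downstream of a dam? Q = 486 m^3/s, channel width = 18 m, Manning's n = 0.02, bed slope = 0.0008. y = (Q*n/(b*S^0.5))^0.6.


y = (486 * 0.02 / (18 * 0.0008^0.5))^0.6 = 5.8683 m


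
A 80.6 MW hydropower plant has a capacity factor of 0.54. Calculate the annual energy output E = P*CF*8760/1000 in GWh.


E = 80.6 * 0.54 * 8760 / 1000 = 381.2702 GWh


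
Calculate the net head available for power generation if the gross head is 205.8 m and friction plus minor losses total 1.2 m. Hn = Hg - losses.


Hn = 205.8 - 1.2 = 204.6000 m


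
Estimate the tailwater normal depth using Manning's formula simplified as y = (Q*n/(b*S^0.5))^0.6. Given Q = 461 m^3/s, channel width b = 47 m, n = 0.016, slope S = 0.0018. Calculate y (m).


y = (461 * 0.016 / (47 * 0.0018^0.5))^0.6 = 2.1921 m


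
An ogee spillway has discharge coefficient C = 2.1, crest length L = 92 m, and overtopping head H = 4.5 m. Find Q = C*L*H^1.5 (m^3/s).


Q = 2.1 * 92 * 4.5^1.5 = 1844.2759 m^3/s


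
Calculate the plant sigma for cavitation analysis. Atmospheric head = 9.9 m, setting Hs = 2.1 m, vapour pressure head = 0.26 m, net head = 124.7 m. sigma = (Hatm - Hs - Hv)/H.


sigma = (9.9 - 2.1 - 0.26) / 124.7 = 0.0605


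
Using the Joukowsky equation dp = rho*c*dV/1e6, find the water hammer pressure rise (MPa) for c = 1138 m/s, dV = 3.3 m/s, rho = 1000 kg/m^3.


dp = 1000 * 1138 * 3.3 / 1e6 = 3.7554 MPa


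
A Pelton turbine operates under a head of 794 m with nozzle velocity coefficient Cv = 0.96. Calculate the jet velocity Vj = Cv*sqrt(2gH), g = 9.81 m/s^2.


Vj = 0.96 * sqrt(2*9.81*794) = 119.8205 m/s


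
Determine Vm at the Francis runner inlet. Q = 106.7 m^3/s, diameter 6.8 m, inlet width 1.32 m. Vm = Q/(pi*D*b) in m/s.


Vm = 106.7 / (pi * 6.8 * 1.32) = 3.7838 m/s


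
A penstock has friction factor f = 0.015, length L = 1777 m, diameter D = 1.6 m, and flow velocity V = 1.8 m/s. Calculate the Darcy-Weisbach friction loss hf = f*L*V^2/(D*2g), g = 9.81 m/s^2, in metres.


hf = 0.015 * 1777 * 1.8^2 / (1.6 * 2 * 9.81) = 2.7511 m


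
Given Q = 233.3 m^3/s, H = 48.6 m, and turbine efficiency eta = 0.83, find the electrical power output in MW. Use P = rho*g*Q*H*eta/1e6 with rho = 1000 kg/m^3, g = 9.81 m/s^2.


P = 1000 * 9.81 * 233.3 * 48.6 * 0.83 / 1e6 = 92.3205 MW


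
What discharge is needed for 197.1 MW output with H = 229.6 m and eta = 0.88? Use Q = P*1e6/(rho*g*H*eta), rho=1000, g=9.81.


Q = 197.1 * 1e6 / (1000 * 9.81 * 229.6 * 0.88) = 99.4404 m^3/s


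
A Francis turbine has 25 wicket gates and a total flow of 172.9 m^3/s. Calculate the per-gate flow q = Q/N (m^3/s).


q = 172.9 / 25 = 6.9160 m^3/s


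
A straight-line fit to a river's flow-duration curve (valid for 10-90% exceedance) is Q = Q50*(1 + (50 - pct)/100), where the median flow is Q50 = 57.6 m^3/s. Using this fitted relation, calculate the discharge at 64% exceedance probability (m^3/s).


Q = 57.6 * (1 + (50 - 64)/100) = 49.5360 m^3/s


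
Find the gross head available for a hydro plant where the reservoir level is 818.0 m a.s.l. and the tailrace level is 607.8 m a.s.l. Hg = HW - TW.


Hg = 818.0 - 607.8 = 210.2000 m
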